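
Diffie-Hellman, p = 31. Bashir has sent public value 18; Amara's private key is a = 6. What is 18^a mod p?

16

Shared key K = 18^6 mod 31.
18^1 ≡ 18 (mod 31)
18^2 = (18^1)^2 ≡ 18^2 = 324 ≡ 14 (mod 31)
18^4 = (18^2)^2 ≡ 14^2 = 196 ≡ 10 (mod 31)
18^6 = 18^4 · 18^2 ≡ 10 · 14 ≡ 16 (mod 31).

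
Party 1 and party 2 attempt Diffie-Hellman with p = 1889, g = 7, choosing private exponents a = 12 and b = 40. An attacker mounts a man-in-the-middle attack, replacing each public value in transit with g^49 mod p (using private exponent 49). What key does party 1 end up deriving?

Party 1 receives an attacker's public value M = 7^49 mod 1889 instead of the honest one.
7^1 ≡ 7 (mod 1889)
7^2 = (7^1)^2 ≡ 7^2 = 49 ≡ 49 (mod 1889)
7^4 = (7^2)^2 ≡ 49^2 = 2401 ≡ 512 (mod 1889)
7^8 = (7^4)^2 ≡ 512^2 = 262144 ≡ 1462 (mod 1889)
7^16 = (7^8)^2 ≡ 1462^2 = 2137444 ≡ 985 (mod 1889)
7^32 = (7^16)^2 ≡ 985^2 = 970225 ≡ 1168 (mod 1889)
7^49 = 7^32 · 7^16 · 7^1 ≡ 1168 · 985 · 7 ≡ 553 (mod 1889).
So M = 553. Party 1 computes K = M^12 mod 1889.
553^1 ≡ 553 (mod 1889)
553^2 = (553^1)^2 ≡ 553^2 = 305809 ≡ 1680 (mod 1889)
553^4 = (553^2)^2 ≡ 1680^2 = 2822400 ≡ 234 (mod 1889)
553^8 = (553^4)^2 ≡ 234^2 = 54756 ≡ 1864 (mod 1889)
553^12 = 553^8 · 553^4 ≡ 1864 · 234 ≡ 1706 (mod 1889).

1706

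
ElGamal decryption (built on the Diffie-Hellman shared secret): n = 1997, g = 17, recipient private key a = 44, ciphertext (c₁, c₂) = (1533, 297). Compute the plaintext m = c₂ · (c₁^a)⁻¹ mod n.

809

Shared mask s = c₁^a mod n = 1533^44 mod 1997.
1533^1 ≡ 1533 (mod 1997)
1533^2 = (1533^1)^2 ≡ 1533^2 = 2350089 ≡ 1617 (mod 1997)
1533^4 = (1533^2)^2 ≡ 1617^2 = 2614689 ≡ 616 (mod 1997)
1533^8 = (1533^4)^2 ≡ 616^2 = 379456 ≡ 26 (mod 1997)
1533^16 = (1533^8)^2 ≡ 26^2 = 676 ≡ 676 (mod 1997)
1533^32 = (1533^16)^2 ≡ 676^2 = 456976 ≡ 1660 (mod 1997)
1533^44 = 1533^32 · 1533^8 · 1533^4 ≡ 1660 · 26 · 616 ≡ 499 (mod 1997).
So s = 499; s⁻¹ ≡ 1993 (mod 1997).
m = c₂ · s⁻¹ mod 1997 = 297 · 1993 mod 1997 = 809.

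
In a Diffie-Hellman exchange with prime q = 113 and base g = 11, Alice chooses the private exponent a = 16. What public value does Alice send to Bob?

Public value = 11^16 mod 113.
11^1 ≡ 11 (mod 113)
11^2 = (11^1)^2 ≡ 11^2 = 121 ≡ 8 (mod 113)
11^4 = (11^2)^2 ≡ 8^2 = 64 ≡ 64 (mod 113)
11^8 = (11^4)^2 ≡ 64^2 = 4096 ≡ 28 (mod 113)
11^16 = (11^8)^2 ≡ 28^2 = 784 ≡ 106 (mod 113)

106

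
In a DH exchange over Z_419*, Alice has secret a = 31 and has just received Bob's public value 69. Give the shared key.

102

Shared key K = 69^31 mod 419.
69^1 ≡ 69 (mod 419)
69^2 = (69^1)^2 ≡ 69^2 = 4761 ≡ 152 (mod 419)
69^4 = (69^2)^2 ≡ 152^2 = 23104 ≡ 59 (mod 419)
69^8 = (69^4)^2 ≡ 59^2 = 3481 ≡ 129 (mod 419)
69^16 = (69^8)^2 ≡ 129^2 = 16641 ≡ 300 (mod 419)
69^31 = 69^16 · 69^8 · 69^4 · 69^2 · 69^1 ≡ 300 · 129 · 59 · 152 · 69 ≡ 102 (mod 419).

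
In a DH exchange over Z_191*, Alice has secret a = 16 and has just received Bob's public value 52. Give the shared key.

6

Shared key K = 52^16 mod 191.
52^1 ≡ 52 (mod 191)
52^2 = (52^1)^2 ≡ 52^2 = 2704 ≡ 30 (mod 191)
52^4 = (52^2)^2 ≡ 30^2 = 900 ≡ 136 (mod 191)
52^8 = (52^4)^2 ≡ 136^2 = 18496 ≡ 160 (mod 191)
52^16 = (52^8)^2 ≡ 160^2 = 25600 ≡ 6 (mod 191)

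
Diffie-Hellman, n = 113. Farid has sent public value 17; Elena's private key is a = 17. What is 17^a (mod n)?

45

Shared key K = 17^17 mod 113.
17^1 ≡ 17 (mod 113)
17^2 = (17^1)^2 ≡ 17^2 = 289 ≡ 63 (mod 113)
17^4 = (17^2)^2 ≡ 63^2 = 3969 ≡ 14 (mod 113)
17^8 = (17^4)^2 ≡ 14^2 = 196 ≡ 83 (mod 113)
17^16 = (17^8)^2 ≡ 83^2 = 6889 ≡ 109 (mod 113)
17^17 = 17^16 · 17^1 ≡ 109 · 17 ≡ 45 (mod 113).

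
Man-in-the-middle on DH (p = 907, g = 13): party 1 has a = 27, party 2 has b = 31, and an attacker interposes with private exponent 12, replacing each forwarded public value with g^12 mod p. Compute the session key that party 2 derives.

198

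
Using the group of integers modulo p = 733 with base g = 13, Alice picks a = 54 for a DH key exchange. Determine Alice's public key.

463

Public value = 13^54 mod 733.
13^1 ≡ 13 (mod 733)
13^2 = (13^1)^2 ≡ 13^2 = 169 ≡ 169 (mod 733)
13^4 = (13^2)^2 ≡ 169^2 = 28561 ≡ 707 (mod 733)
13^8 = (13^4)^2 ≡ 707^2 = 499849 ≡ 676 (mod 733)
13^16 = (13^8)^2 ≡ 676^2 = 456976 ≡ 317 (mod 733)
13^32 = (13^16)^2 ≡ 317^2 = 100489 ≡ 68 (mod 733)
13^54 = 13^32 · 13^16 · 13^4 · 13^2 ≡ 68 · 317 · 707 · 169 ≡ 463 (mod 733).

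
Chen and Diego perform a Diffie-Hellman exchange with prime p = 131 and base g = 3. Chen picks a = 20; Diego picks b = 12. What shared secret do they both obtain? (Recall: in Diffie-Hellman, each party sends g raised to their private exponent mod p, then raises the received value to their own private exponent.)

Diego sends B = g^b mod p = 3^12 mod 131.
3^1 ≡ 3 (mod 131)
3^2 = (3^1)^2 ≡ 3^2 = 9 ≡ 9 (mod 131)
3^4 = (3^2)^2 ≡ 9^2 = 81 ≡ 81 (mod 131)
3^8 = (3^4)^2 ≡ 81^2 = 6561 ≡ 11 (mod 131)
3^12 = 3^8 · 3^4 ≡ 11 · 81 ≡ 105 (mod 131).
So B = 105. Chen then computes K = B^a mod p = 105^20 mod 131.
105^1 ≡ 105 (mod 131)
105^2 = (105^1)^2 ≡ 105^2 = 11025 ≡ 21 (mod 131)
105^4 = (105^2)^2 ≡ 21^2 = 441 ≡ 48 (mod 131)
105^8 = (105^4)^2 ≡ 48^2 = 2304 ≡ 77 (mod 131)
105^16 = (105^8)^2 ≡ 77^2 = 5929 ≡ 34 (mod 131)
105^20 = 105^16 · 105^4 ≡ 34 · 48 ≡ 60 (mod 131).

60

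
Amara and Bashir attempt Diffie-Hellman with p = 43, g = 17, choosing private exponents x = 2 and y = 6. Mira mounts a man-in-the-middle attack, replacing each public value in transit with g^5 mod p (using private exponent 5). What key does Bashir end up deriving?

Bashir receives Mira's public value M = 17^5 mod 43 instead of the honest one.
17^1 ≡ 17 (mod 43)
17^2 = (17^1)^2 ≡ 17^2 = 289 ≡ 31 (mod 43)
17^4 = (17^2)^2 ≡ 31^2 = 961 ≡ 15 (mod 43)
17^5 = 17^4 · 17^1 ≡ 15 · 17 ≡ 40 (mod 43).
So M = 40. Bashir computes K = M^6 mod 43.
40^1 ≡ 40 (mod 43)
40^2 = (40^1)^2 ≡ 40^2 = 1600 ≡ 9 (mod 43)
40^4 = (40^2)^2 ≡ 9^2 = 81 ≡ 38 (mod 43)
40^6 = 40^4 · 40^2 ≡ 38 · 9 ≡ 41 (mod 43).

41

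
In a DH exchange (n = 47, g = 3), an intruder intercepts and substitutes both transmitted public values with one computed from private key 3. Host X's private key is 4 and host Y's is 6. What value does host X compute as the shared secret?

12

Host X receives an intruder's public value M = 3^3 mod 47 instead of the honest one.
3^1 ≡ 3 (mod 47)
3^2 = (3^1)^2 ≡ 3^2 = 9 ≡ 9 (mod 47)
3^3 = 3^2 · 3^1 ≡ 9 · 3 ≡ 27 (mod 47).
So M = 27. Host X computes K = M^4 mod 47.
27^1 ≡ 27 (mod 47)
27^2 = (27^1)^2 ≡ 27^2 = 729 ≡ 24 (mod 47)
27^4 = (27^2)^2 ≡ 24^2 = 576 ≡ 12 (mod 47)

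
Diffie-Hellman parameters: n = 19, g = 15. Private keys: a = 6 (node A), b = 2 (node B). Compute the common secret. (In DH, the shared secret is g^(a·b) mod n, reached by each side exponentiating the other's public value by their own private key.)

7

Node A sends A = g^a mod n = 15^6 mod 19.
15^1 ≡ 15 (mod 19)
15^2 = (15^1)^2 ≡ 15^2 = 225 ≡ 16 (mod 19)
15^4 = (15^2)^2 ≡ 16^2 = 256 ≡ 9 (mod 19)
15^6 = 15^4 · 15^2 ≡ 9 · 16 ≡ 11 (mod 19).
So A = 11. Node B then computes K = A^b mod n = 11^2 mod 19.
11^1 ≡ 11 (mod 19)
11^2 = (11^1)^2 ≡ 11^2 = 121 ≡ 7 (mod 19)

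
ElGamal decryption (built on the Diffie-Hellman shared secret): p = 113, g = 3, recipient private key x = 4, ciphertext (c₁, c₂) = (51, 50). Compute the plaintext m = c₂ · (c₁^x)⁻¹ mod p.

Shared mask s = c₁^x mod p = 51^4 mod 113.
51^1 ≡ 51 (mod 113)
51^2 = (51^1)^2 ≡ 51^2 = 2601 ≡ 2 (mod 113)
51^4 = (51^2)^2 ≡ 2^2 = 4 ≡ 4 (mod 113)
So s = 4; s⁻¹ ≡ 85 (mod 113).
m = c₂ · s⁻¹ mod 113 = 50 · 85 mod 113 = 69.

69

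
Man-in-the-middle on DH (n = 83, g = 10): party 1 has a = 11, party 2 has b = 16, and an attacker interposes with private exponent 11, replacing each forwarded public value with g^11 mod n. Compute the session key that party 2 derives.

7

Party 2 receives an attacker's public value M = 10^11 mod 83 instead of the honest one.
10^1 ≡ 10 (mod 83)
10^2 = (10^1)^2 ≡ 10^2 = 100 ≡ 17 (mod 83)
10^4 = (10^2)^2 ≡ 17^2 = 289 ≡ 40 (mod 83)
10^8 = (10^4)^2 ≡ 40^2 = 1600 ≡ 23 (mod 83)
10^11 = 10^8 · 10^2 · 10^1 ≡ 23 · 17 · 10 ≡ 9 (mod 83).
So M = 9. Party 2 computes K = M^16 mod 83.
9^1 ≡ 9 (mod 83)
9^2 = (9^1)^2 ≡ 9^2 = 81 ≡ 81 (mod 83)
9^4 = (9^2)^2 ≡ 81^2 = 6561 ≡ 4 (mod 83)
9^8 = (9^4)^2 ≡ 4^2 = 16 ≡ 16 (mod 83)
9^16 = (9^8)^2 ≡ 16^2 = 256 ≡ 7 (mod 83)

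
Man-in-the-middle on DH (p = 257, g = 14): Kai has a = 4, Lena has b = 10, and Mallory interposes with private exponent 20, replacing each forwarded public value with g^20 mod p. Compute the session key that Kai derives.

Kai receives Mallory's public value M = 14^20 mod 257 instead of the honest one.
14^1 ≡ 14 (mod 257)
14^2 = (14^1)^2 ≡ 14^2 = 196 ≡ 196 (mod 257)
14^4 = (14^2)^2 ≡ 196^2 = 38416 ≡ 123 (mod 257)
14^8 = (14^4)^2 ≡ 123^2 = 15129 ≡ 223 (mod 257)
14^16 = (14^8)^2 ≡ 223^2 = 49729 ≡ 128 (mod 257)
14^20 = 14^16 · 14^4 ≡ 128 · 123 ≡ 67 (mod 257).
So M = 67. Kai computes K = M^4 mod 257.
67^1 ≡ 67 (mod 257)
67^2 = (67^1)^2 ≡ 67^2 = 4489 ≡ 120 (mod 257)
67^4 = (67^2)^2 ≡ 120^2 = 14400 ≡ 8 (mod 257)

8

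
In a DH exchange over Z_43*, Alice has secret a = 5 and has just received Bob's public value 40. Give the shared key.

Shared key K = 40^5 mod 43.
40^1 ≡ 40 (mod 43)
40^2 = (40^1)^2 ≡ 40^2 = 1600 ≡ 9 (mod 43)
40^4 = (40^2)^2 ≡ 9^2 = 81 ≡ 38 (mod 43)
40^5 = 40^4 · 40^1 ≡ 38 · 40 ≡ 15 (mod 43).

15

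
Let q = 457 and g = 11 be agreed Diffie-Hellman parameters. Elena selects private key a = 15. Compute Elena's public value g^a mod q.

447

Public value = 11^15 mod 457.
11^1 ≡ 11 (mod 457)
11^2 = (11^1)^2 ≡ 11^2 = 121 ≡ 121 (mod 457)
11^4 = (11^2)^2 ≡ 121^2 = 14641 ≡ 17 (mod 457)
11^8 = (11^4)^2 ≡ 17^2 = 289 ≡ 289 (mod 457)
11^15 = 11^8 · 11^4 · 11^2 · 11^1 ≡ 289 · 17 · 121 · 11 ≡ 447 (mod 457).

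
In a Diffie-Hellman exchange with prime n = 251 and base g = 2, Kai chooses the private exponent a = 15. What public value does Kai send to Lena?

138

Public value = 2^{15} \pmod{251}.
2^1 ≡ 2 (mod 251)
2^2 = (2^1)^2 ≡ 2^2 = 4 ≡ 4 (mod 251)
2^4 = (2^2)^2 ≡ 4^2 = 16 ≡ 16 (mod 251)
2^8 = (2^4)^2 ≡ 16^2 = 256 ≡ 5 (mod 251)
2^15 = 2^8 · 2^4 · 2^2 · 2^1 ≡ 5 · 16 · 4 · 2 ≡ 138 (mod 251).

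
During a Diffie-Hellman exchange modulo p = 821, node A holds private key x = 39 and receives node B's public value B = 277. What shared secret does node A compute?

Shared key K = 277^39 mod 821.
277^1 ≡ 277 (mod 821)
277^2 = (277^1)^2 ≡ 277^2 = 76729 ≡ 376 (mod 821)
277^4 = (277^2)^2 ≡ 376^2 = 141376 ≡ 164 (mod 821)
277^8 = (277^4)^2 ≡ 164^2 = 26896 ≡ 624 (mod 821)
277^16 = (277^8)^2 ≡ 624^2 = 389376 ≡ 222 (mod 821)
277^32 = (277^16)^2 ≡ 222^2 = 49284 ≡ 24 (mod 821)
277^39 = 277^32 · 277^4 · 277^2 · 277^1 ≡ 24 · 164 · 376 · 277 ≡ 552 (mod 821).

552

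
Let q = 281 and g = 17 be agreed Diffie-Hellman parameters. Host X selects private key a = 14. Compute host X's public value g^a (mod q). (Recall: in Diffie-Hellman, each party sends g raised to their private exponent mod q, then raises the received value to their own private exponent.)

49

Public value = 17^14 (mod 281).
17^1 ≡ 17 (mod 281)
17^2 = (17^1)^2 ≡ 17^2 = 289 ≡ 8 (mod 281)
17^4 = (17^2)^2 ≡ 8^2 = 64 ≡ 64 (mod 281)
17^8 = (17^4)^2 ≡ 64^2 = 4096 ≡ 162 (mod 281)
17^14 = 17^8 · 17^4 · 17^2 ≡ 162 · 64 · 8 ≡ 49 (mod 281).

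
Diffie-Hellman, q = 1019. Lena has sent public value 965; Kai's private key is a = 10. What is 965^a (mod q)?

Shared key K = 965^10 mod 1019.
965^1 ≡ 965 (mod 1019)
965^2 = (965^1)^2 ≡ 965^2 = 931225 ≡ 878 (mod 1019)
965^4 = (965^2)^2 ≡ 878^2 = 770884 ≡ 520 (mod 1019)
965^8 = (965^4)^2 ≡ 520^2 = 270400 ≡ 365 (mod 1019)
965^10 = 965^8 · 965^2 ≡ 365 · 878 ≡ 504 (mod 1019).

504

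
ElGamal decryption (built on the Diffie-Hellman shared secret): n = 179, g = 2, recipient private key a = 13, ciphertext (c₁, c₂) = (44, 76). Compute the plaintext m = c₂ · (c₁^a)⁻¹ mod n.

Shared mask s = c₁^a mod n = 44^13 mod 179.
44^1 ≡ 44 (mod 179)
44^2 = (44^1)^2 ≡ 44^2 = 1936 ≡ 146 (mod 179)
44^4 = (44^2)^2 ≡ 146^2 = 21316 ≡ 15 (mod 179)
44^8 = (44^4)^2 ≡ 15^2 = 225 ≡ 46 (mod 179)
44^13 = 44^8 · 44^4 · 44^1 ≡ 46 · 15 · 44 ≡ 109 (mod 179).
So s = 109; s⁻¹ ≡ 23 (mod 179).
m = c₂ · s⁻¹ mod 179 = 76 · 23 mod 179 = 137.

137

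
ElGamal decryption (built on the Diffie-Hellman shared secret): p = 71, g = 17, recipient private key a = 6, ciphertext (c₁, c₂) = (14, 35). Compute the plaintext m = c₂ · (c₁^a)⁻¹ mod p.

33

Shared mask s = c₁^a mod p = 14^6 mod 71.
14^1 ≡ 14 (mod 71)
14^2 = (14^1)^2 ≡ 14^2 = 196 ≡ 54 (mod 71)
14^4 = (14^2)^2 ≡ 54^2 = 2916 ≡ 5 (mod 71)
14^6 = 14^4 · 14^2 ≡ 5 · 54 ≡ 57 (mod 71).
So s = 57; s⁻¹ ≡ 5 (mod 71).
m = c₂ · s⁻¹ mod 71 = 35 · 5 mod 71 = 33.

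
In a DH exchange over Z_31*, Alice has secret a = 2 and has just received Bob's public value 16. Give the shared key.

8

Shared key K = 16^2 mod 31.
16^1 ≡ 16 (mod 31)
16^2 = (16^1)^2 ≡ 16^2 = 256 ≡ 8 (mod 31)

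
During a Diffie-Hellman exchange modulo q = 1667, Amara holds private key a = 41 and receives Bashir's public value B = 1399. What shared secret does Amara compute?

Shared key K = 1399^41 mod 1667.
1399^1 ≡ 1399 (mod 1667)
1399^2 = (1399^1)^2 ≡ 1399^2 = 1957201 ≡ 143 (mod 1667)
1399^4 = (1399^2)^2 ≡ 143^2 = 20449 ≡ 445 (mod 1667)
1399^8 = (1399^4)^2 ≡ 445^2 = 198025 ≡ 1319 (mod 1667)
1399^16 = (1399^8)^2 ≡ 1319^2 = 1739761 ≡ 1080 (mod 1667)
1399^32 = (1399^16)^2 ≡ 1080^2 = 1166400 ≡ 1167 (mod 1667)
1399^41 = 1399^32 · 1399^8 · 1399^1 ≡ 1167 · 1319 · 1399 ≡ 658 (mod 1667).

658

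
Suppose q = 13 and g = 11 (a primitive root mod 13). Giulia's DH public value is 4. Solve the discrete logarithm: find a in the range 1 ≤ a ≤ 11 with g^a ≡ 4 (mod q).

2

Try successive powers of 11 modulo 13:
11^1 ≡ 11
11^2 ≡ 4
Found: a = 2.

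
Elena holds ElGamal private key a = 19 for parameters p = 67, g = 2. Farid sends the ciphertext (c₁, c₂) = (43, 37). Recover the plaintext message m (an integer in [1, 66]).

57

Shared mask s = c₁^a mod p = 43^19 mod 67.
43^1 ≡ 43 (mod 67)
43^2 = (43^1)^2 ≡ 43^2 = 1849 ≡ 40 (mod 67)
43^4 = (43^2)^2 ≡ 40^2 = 1600 ≡ 59 (mod 67)
43^8 = (43^4)^2 ≡ 59^2 = 3481 ≡ 64 (mod 67)
43^16 = (43^8)^2 ≡ 64^2 = 4096 ≡ 9 (mod 67)
43^19 = 43^16 · 43^2 · 43^1 ≡ 9 · 40 · 43 ≡ 3 (mod 67).
So s = 3; s⁻¹ ≡ 45 (mod 67).
m = c₂ · s⁻¹ mod 67 = 37 · 45 mod 67 = 57.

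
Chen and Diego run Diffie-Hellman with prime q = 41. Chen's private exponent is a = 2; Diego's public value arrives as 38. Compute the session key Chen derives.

9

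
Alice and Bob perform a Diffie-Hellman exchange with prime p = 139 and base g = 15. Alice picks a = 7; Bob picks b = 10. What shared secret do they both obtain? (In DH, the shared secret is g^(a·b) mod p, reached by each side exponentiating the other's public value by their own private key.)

124

Bob sends B = g^b mod p = 15^10 mod 139.
15^1 ≡ 15 (mod 139)
15^2 = (15^1)^2 ≡ 15^2 = 225 ≡ 86 (mod 139)
15^4 = (15^2)^2 ≡ 86^2 = 7396 ≡ 29 (mod 139)
15^8 = (15^4)^2 ≡ 29^2 = 841 ≡ 7 (mod 139)
15^10 = 15^8 · 15^2 ≡ 7 · 86 ≡ 46 (mod 139).
So B = 46. Alice then computes K = B^a mod p = 46^7 mod 139.
46^1 ≡ 46 (mod 139)
46^2 = (46^1)^2 ≡ 46^2 = 2116 ≡ 31 (mod 139)
46^4 = (46^2)^2 ≡ 31^2 = 961 ≡ 127 (mod 139)
46^7 = 46^4 · 46^2 · 46^1 ≡ 127 · 31 · 46 ≡ 124 (mod 139).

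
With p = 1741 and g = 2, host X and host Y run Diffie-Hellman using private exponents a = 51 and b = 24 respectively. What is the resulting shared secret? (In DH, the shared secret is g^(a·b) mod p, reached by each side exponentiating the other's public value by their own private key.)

1075

Host Y sends B = g^b mod p = 2^24 mod 1741.
2^1 ≡ 2 (mod 1741)
2^2 = (2^1)^2 ≡ 2^2 = 4 ≡ 4 (mod 1741)
2^4 = (2^2)^2 ≡ 4^2 = 16 ≡ 16 (mod 1741)
2^8 = (2^4)^2 ≡ 16^2 = 256 ≡ 256 (mod 1741)
2^16 = (2^8)^2 ≡ 256^2 = 65536 ≡ 1119 (mod 1741)
2^24 = 2^16 · 2^8 ≡ 1119 · 256 ≡ 940 (mod 1741).
So B = 940. Host X then computes K = B^a mod p = 940^51 mod 1741.
940^1 ≡ 940 (mod 1741)
940^2 = (940^1)^2 ≡ 940^2 = 883600 ≡ 913 (mod 1741)
940^4 = (940^2)^2 ≡ 913^2 = 833569 ≡ 1371 (mod 1741)
940^8 = (940^4)^2 ≡ 1371^2 = 1879641 ≡ 1102 (mod 1741)
940^16 = (940^8)^2 ≡ 1102^2 = 1214404 ≡ 927 (mod 1741)
940^32 = (940^16)^2 ≡ 927^2 = 859329 ≡ 1016 (mod 1741)
940^51 = 940^32 · 940^16 · 940^2 · 940^1 ≡ 1016 · 927 · 913 · 940 ≡ 1075 (mod 1741).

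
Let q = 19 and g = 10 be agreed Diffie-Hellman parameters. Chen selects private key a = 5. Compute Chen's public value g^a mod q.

3

Public value = 10^5 mod 19.
10^1 ≡ 10 (mod 19)
10^2 = (10^1)^2 ≡ 10^2 = 100 ≡ 5 (mod 19)
10^4 = (10^2)^2 ≡ 5^2 = 25 ≡ 6 (mod 19)
10^5 = 10^4 · 10^1 ≡ 6 · 10 ≡ 3 (mod 19).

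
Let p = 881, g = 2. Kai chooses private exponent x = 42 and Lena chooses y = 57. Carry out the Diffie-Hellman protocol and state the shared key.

Lena sends B = g^y mod p = 2^57 mod 881.
2^1 ≡ 2 (mod 881)
2^2 = (2^1)^2 ≡ 2^2 = 4 ≡ 4 (mod 881)
2^4 = (2^2)^2 ≡ 4^2 = 16 ≡ 16 (mod 881)
2^8 = (2^4)^2 ≡ 16^2 = 256 ≡ 256 (mod 881)
2^16 = (2^8)^2 ≡ 256^2 = 65536 ≡ 342 (mod 881)
2^32 = (2^16)^2 ≡ 342^2 = 116964 ≡ 672 (mod 881)
2^57 = 2^32 · 2^16 · 2^8 · 2^1 ≡ 672 · 342 · 256 · 2 ≡ 4 (mod 881).
So B = 4. Kai then computes K = B^x mod p = 4^42 mod 881.
4^1 ≡ 4 (mod 881)
4^2 = (4^1)^2 ≡ 4^2 = 16 ≡ 16 (mod 881)
4^4 = (4^2)^2 ≡ 16^2 = 256 ≡ 256 (mod 881)
4^8 = (4^4)^2 ≡ 256^2 = 65536 ≡ 342 (mod 881)
4^16 = (4^8)^2 ≡ 342^2 = 116964 ≡ 672 (mod 881)
4^32 = (4^16)^2 ≡ 672^2 = 451584 ≡ 512 (mod 881)
4^42 = 4^32 · 4^8 · 4^2 ≡ 512 · 342 · 16 ≡ 84 (mod 881).

84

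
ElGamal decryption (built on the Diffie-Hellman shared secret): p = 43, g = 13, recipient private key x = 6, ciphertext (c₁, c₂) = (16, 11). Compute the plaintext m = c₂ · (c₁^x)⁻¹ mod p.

4

Shared mask s = c₁^x mod p = 16^6 mod 43.
16^1 ≡ 16 (mod 43)
16^2 = (16^1)^2 ≡ 16^2 = 256 ≡ 41 (mod 43)
16^4 = (16^2)^2 ≡ 41^2 = 1681 ≡ 4 (mod 43)
16^6 = 16^4 · 16^2 ≡ 4 · 41 ≡ 35 (mod 43).
So s = 35; s⁻¹ ≡ 16 (mod 43).
m = c₂ · s⁻¹ mod 43 = 11 · 16 mod 43 = 4.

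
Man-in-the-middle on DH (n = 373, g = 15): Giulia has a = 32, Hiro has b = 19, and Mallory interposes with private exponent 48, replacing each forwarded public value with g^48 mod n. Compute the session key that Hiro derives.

Hiro receives Mallory's public value M = 15^48 mod 373 instead of the honest one.
15^1 ≡ 15 (mod 373)
15^2 = (15^1)^2 ≡ 15^2 = 225 ≡ 225 (mod 373)
15^4 = (15^2)^2 ≡ 225^2 = 50625 ≡ 270 (mod 373)
15^8 = (15^4)^2 ≡ 270^2 = 72900 ≡ 165 (mod 373)
15^16 = (15^8)^2 ≡ 165^2 = 27225 ≡ 369 (mod 373)
15^32 = (15^16)^2 ≡ 369^2 = 136161 ≡ 16 (mod 373)
15^48 = 15^32 · 15^16 ≡ 16 · 369 ≡ 309 (mod 373).
So M = 309. Hiro computes K = M^19 mod 373.
309^1 ≡ 309 (mod 373)
309^2 = (309^1)^2 ≡ 309^2 = 95481 ≡ 366 (mod 373)
309^4 = (309^2)^2 ≡ 366^2 = 133956 ≡ 49 (mod 373)
309^8 = (309^4)^2 ≡ 49^2 = 2401 ≡ 163 (mod 373)
309^16 = (309^8)^2 ≡ 163^2 = 26569 ≡ 86 (mod 373)
309^19 = 309^16 · 309^2 · 309^1 ≡ 86 · 366 · 309 ≡ 109 (mod 373).

109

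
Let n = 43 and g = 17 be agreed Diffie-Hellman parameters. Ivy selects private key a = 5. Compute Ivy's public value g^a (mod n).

40

Public value = 17^5 (mod 43).
17^1 ≡ 17 (mod 43)
17^2 = (17^1)^2 ≡ 17^2 = 289 ≡ 31 (mod 43)
17^4 = (17^2)^2 ≡ 31^2 = 961 ≡ 15 (mod 43)
17^5 = 17^4 · 17^1 ≡ 15 · 17 ≡ 40 (mod 43).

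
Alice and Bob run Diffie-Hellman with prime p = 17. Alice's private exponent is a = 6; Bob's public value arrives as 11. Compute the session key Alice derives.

8

Shared key K = 11^6 mod 17.
11^1 ≡ 11 (mod 17)
11^2 = (11^1)^2 ≡ 11^2 = 121 ≡ 2 (mod 17)
11^4 = (11^2)^2 ≡ 2^2 = 4 ≡ 4 (mod 17)
11^6 = 11^4 · 11^2 ≡ 4 · 2 ≡ 8 (mod 17).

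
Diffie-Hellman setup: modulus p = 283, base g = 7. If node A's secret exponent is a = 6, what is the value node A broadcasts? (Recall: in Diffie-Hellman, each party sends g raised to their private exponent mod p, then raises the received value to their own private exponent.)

Public value = 7^6 mod 283.
7^1 ≡ 7 (mod 283)
7^2 = (7^1)^2 ≡ 7^2 = 49 ≡ 49 (mod 283)
7^4 = (7^2)^2 ≡ 49^2 = 2401 ≡ 137 (mod 283)
7^6 = 7^4 · 7^2 ≡ 137 · 49 ≡ 204 (mod 283).

204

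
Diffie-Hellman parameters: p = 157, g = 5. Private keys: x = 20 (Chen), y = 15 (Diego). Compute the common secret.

93

Diego sends B = g^y mod p = 5^15 mod 157.
5^1 ≡ 5 (mod 157)
5^2 = (5^1)^2 ≡ 5^2 = 25 ≡ 25 (mod 157)
5^4 = (5^2)^2 ≡ 25^2 = 625 ≡ 154 (mod 157)
5^8 = (5^4)^2 ≡ 154^2 = 23716 ≡ 9 (mod 157)
5^15 = 5^8 · 5^4 · 5^2 · 5^1 ≡ 9 · 154 · 25 · 5 ≡ 79 (mod 157).
So B = 79. Chen then computes K = B^x mod p = 79^20 mod 157.
79^1 ≡ 79 (mod 157)
79^2 = (79^1)^2 ≡ 79^2 = 6241 ≡ 118 (mod 157)
79^4 = (79^2)^2 ≡ 118^2 = 13924 ≡ 108 (mod 157)
79^8 = (79^4)^2 ≡ 108^2 = 11664 ≡ 46 (mod 157)
79^16 = (79^8)^2 ≡ 46^2 = 2116 ≡ 75 (mod 157)
79^20 = 79^16 · 79^4 ≡ 75 · 108 ≡ 93 (mod 157).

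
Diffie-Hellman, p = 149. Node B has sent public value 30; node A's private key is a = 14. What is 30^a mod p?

114

Shared key K = 30^14 mod 149.
30^1 ≡ 30 (mod 149)
30^2 = (30^1)^2 ≡ 30^2 = 900 ≡ 6 (mod 149)
30^4 = (30^2)^2 ≡ 6^2 = 36 ≡ 36 (mod 149)
30^8 = (30^4)^2 ≡ 36^2 = 1296 ≡ 104 (mod 149)
30^14 = 30^8 · 30^4 · 30^2 ≡ 104 · 36 · 6 ≡ 114 (mod 149).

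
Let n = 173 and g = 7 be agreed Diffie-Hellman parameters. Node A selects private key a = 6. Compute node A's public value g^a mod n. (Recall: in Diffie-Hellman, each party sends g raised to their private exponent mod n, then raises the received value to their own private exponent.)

9

Public value = 7^6 mod 173.
7^1 ≡ 7 (mod 173)
7^2 = (7^1)^2 ≡ 7^2 = 49 ≡ 49 (mod 173)
7^4 = (7^2)^2 ≡ 49^2 = 2401 ≡ 152 (mod 173)
7^6 = 7^4 · 7^2 ≡ 152 · 49 ≡ 9 (mod 173).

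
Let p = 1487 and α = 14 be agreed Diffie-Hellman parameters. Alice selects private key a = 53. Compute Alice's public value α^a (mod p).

132

Public value = 14^53 (mod 1487).
14^1 ≡ 14 (mod 1487)
14^2 = (14^1)^2 ≡ 14^2 = 196 ≡ 196 (mod 1487)
14^4 = (14^2)^2 ≡ 196^2 = 38416 ≡ 1241 (mod 1487)
14^8 = (14^4)^2 ≡ 1241^2 = 1540081 ≡ 1036 (mod 1487)
14^16 = (14^8)^2 ≡ 1036^2 = 1073296 ≡ 1169 (mod 1487)
14^32 = (14^16)^2 ≡ 1169^2 = 1366561 ≡ 8 (mod 1487)
14^53 = 14^32 · 14^16 · 14^4 · 14^1 ≡ 8 · 1169 · 1241 · 14 ≡ 132 (mod 1487).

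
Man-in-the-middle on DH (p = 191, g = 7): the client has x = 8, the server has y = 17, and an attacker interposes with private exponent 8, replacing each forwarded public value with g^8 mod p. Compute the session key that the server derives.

184

The server receives an attacker's public value M = 7^8 mod 191 instead of the honest one.
7^1 ≡ 7 (mod 191)
7^2 = (7^1)^2 ≡ 7^2 = 49 ≡ 49 (mod 191)
7^4 = (7^2)^2 ≡ 49^2 = 2401 ≡ 109 (mod 191)
7^8 = (7^4)^2 ≡ 109^2 = 11881 ≡ 39 (mod 191)
So M = 39. The server computes K = M^17 mod 191.
39^1 ≡ 39 (mod 191)
39^2 = (39^1)^2 ≡ 39^2 = 1521 ≡ 184 (mod 191)
39^4 = (39^2)^2 ≡ 184^2 = 33856 ≡ 49 (mod 191)
39^8 = (39^4)^2 ≡ 49^2 = 2401 ≡ 109 (mod 191)
39^16 = (39^8)^2 ≡ 109^2 = 11881 ≡ 39 (mod 191)
39^17 = 39^16 · 39^1 ≡ 39 · 39 ≡ 184 (mod 191).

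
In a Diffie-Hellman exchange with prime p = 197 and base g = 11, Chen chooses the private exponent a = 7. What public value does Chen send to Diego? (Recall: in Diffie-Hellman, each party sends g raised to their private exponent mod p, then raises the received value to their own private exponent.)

Public value = 11^7 (mod 197).
11^1 ≡ 11 (mod 197)
11^2 = (11^1)^2 ≡ 11^2 = 121 ≡ 121 (mod 197)
11^4 = (11^2)^2 ≡ 121^2 = 14641 ≡ 63 (mod 197)
11^7 = 11^4 · 11^2 · 11^1 ≡ 63 · 121 · 11 ≡ 128 (mod 197).

128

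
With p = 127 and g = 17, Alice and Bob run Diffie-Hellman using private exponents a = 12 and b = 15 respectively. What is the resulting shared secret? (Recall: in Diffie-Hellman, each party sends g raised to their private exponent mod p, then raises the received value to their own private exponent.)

16

Alice sends A = g^a mod p = 17^12 mod 127.
17^1 ≡ 17 (mod 127)
17^2 = (17^1)^2 ≡ 17^2 = 289 ≡ 35 (mod 127)
17^4 = (17^2)^2 ≡ 35^2 = 1225 ≡ 82 (mod 127)
17^8 = (17^4)^2 ≡ 82^2 = 6724 ≡ 120 (mod 127)
17^12 = 17^8 · 17^4 ≡ 120 · 82 ≡ 61 (mod 127).
So A = 61. Bob then computes K = A^b mod p = 61^15 mod 127.
61^1 ≡ 61 (mod 127)
61^2 = (61^1)^2 ≡ 61^2 = 3721 ≡ 38 (mod 127)
61^4 = (61^2)^2 ≡ 38^2 = 1444 ≡ 47 (mod 127)
61^8 = (61^4)^2 ≡ 47^2 = 2209 ≡ 50 (mod 127)
61^15 = 61^8 · 61^4 · 61^2 · 61^1 ≡ 50 · 47 · 38 · 61 ≡ 16 (mod 127).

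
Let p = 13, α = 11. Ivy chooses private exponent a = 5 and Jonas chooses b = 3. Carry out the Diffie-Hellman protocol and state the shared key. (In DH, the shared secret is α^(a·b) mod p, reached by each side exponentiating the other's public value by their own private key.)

Jonas sends B = α^b mod p = 11^3 mod 13.
11^1 ≡ 11 (mod 13)
11^2 = (11^1)^2 ≡ 11^2 = 121 ≡ 4 (mod 13)
11^3 = 11^2 · 11^1 ≡ 4 · 11 ≡ 5 (mod 13).
So B = 5. Ivy then computes K = B^a mod p = 5^5 mod 13.
5^1 ≡ 5 (mod 13)
5^2 = (5^1)^2 ≡ 5^2 = 25 ≡ 12 (mod 13)
5^4 = (5^2)^2 ≡ 12^2 = 144 ≡ 1 (mod 13)
5^5 = 5^4 · 5^1 ≡ 1 · 5 ≡ 5 (mod 13).

5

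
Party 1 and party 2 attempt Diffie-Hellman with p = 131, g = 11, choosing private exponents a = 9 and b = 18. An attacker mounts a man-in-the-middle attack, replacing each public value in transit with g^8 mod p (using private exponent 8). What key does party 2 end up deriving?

Party 2 receives an attacker's public value M = 11^8 mod 131 instead of the honest one.
11^1 ≡ 11 (mod 131)
11^2 = (11^1)^2 ≡ 11^2 = 121 ≡ 121 (mod 131)
11^4 = (11^2)^2 ≡ 121^2 = 14641 ≡ 100 (mod 131)
11^8 = (11^4)^2 ≡ 100^2 = 10000 ≡ 44 (mod 131)
So M = 44. Party 2 computes K = M^18 mod 131.
44^1 ≡ 44 (mod 131)
44^2 = (44^1)^2 ≡ 44^2 = 1936 ≡ 102 (mod 131)
44^4 = (44^2)^2 ≡ 102^2 = 10404 ≡ 55 (mod 131)
44^8 = (44^4)^2 ≡ 55^2 = 3025 ≡ 12 (mod 131)
44^16 = (44^8)^2 ≡ 12^2 = 144 ≡ 13 (mod 131)
44^18 = 44^16 · 44^2 ≡ 13 · 102 ≡ 16 (mod 131).

16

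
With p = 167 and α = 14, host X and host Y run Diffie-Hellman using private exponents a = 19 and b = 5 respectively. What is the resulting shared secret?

49

Host X sends A = α^a mod p = 14^19 mod 167.
14^1 ≡ 14 (mod 167)
14^2 = (14^1)^2 ≡ 14^2 = 196 ≡ 29 (mod 167)
14^4 = (14^2)^2 ≡ 29^2 = 841 ≡ 6 (mod 167)
14^8 = (14^4)^2 ≡ 6^2 = 36 ≡ 36 (mod 167)
14^16 = (14^8)^2 ≡ 36^2 = 1296 ≡ 127 (mod 167)
14^19 = 14^16 · 14^2 · 14^1 ≡ 127 · 29 · 14 ≡ 126 (mod 167).
So A = 126. Host Y then computes K = A^b mod p = 126^5 mod 167.
126^1 ≡ 126 (mod 167)
126^2 = (126^1)^2 ≡ 126^2 = 15876 ≡ 11 (mod 167)
126^4 = (126^2)^2 ≡ 11^2 = 121 ≡ 121 (mod 167)
126^5 = 126^4 · 126^1 ≡ 121 · 126 ≡ 49 (mod 167).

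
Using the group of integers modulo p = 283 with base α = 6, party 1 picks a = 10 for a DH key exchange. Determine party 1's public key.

Public value = 6^10 mod 283.
6^1 ≡ 6 (mod 283)
6^2 = (6^1)^2 ≡ 6^2 = 36 ≡ 36 (mod 283)
6^4 = (6^2)^2 ≡ 36^2 = 1296 ≡ 164 (mod 283)
6^8 = (6^4)^2 ≡ 164^2 = 26896 ≡ 11 (mod 283)
6^10 = 6^8 · 6^2 ≡ 11 · 36 ≡ 113 (mod 283).

113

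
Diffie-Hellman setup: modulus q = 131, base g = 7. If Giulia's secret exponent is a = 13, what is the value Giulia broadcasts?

Public value = 7^13 mod 131.
7^1 ≡ 7 (mod 131)
7^2 = (7^1)^2 ≡ 7^2 = 49 ≡ 49 (mod 131)
7^4 = (7^2)^2 ≡ 49^2 = 2401 ≡ 43 (mod 131)
7^8 = (7^4)^2 ≡ 43^2 = 1849 ≡ 15 (mod 131)
7^13 = 7^8 · 7^4 · 7^1 ≡ 15 · 43 · 7 ≡ 61 (mod 131).

61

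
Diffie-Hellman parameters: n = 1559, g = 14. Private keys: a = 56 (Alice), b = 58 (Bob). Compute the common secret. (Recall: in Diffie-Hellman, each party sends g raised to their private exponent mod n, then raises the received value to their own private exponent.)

Alice sends A = g^a mod n = 14^56 mod 1559.
14^1 ≡ 14 (mod 1559)
14^2 = (14^1)^2 ≡ 14^2 = 196 ≡ 196 (mod 1559)
14^4 = (14^2)^2 ≡ 196^2 = 38416 ≡ 1000 (mod 1559)
14^8 = (14^4)^2 ≡ 1000^2 = 1000000 ≡ 681 (mod 1559)
14^16 = (14^8)^2 ≡ 681^2 = 463761 ≡ 738 (mod 1559)
14^32 = (14^16)^2 ≡ 738^2 = 544644 ≡ 553 (mod 1559)
14^56 = 14^32 · 14^16 · 14^8 ≡ 553 · 738 · 681 ≡ 1145 (mod 1559).
So A = 1145. Bob then computes K = A^b mod n = 1145^58 mod 1559.
1145^1 ≡ 1145 (mod 1559)
1145^2 = (1145^1)^2 ≡ 1145^2 = 1311025 ≡ 1465 (mod 1559)
1145^4 = (1145^2)^2 ≡ 1465^2 = 2146225 ≡ 1041 (mod 1559)
1145^8 = (1145^4)^2 ≡ 1041^2 = 1083681 ≡ 176 (mod 1559)
1145^16 = (1145^8)^2 ≡ 176^2 = 30976 ≡ 1355 (mod 1559)
1145^32 = (1145^16)^2 ≡ 1355^2 = 1836025 ≡ 1082 (mod 1559)
1145^58 = 1145^32 · 1145^16 · 1145^8 · 1145^2 ≡ 1082 · 1355 · 176 · 1465 ≡ 382 (mod 1559).

382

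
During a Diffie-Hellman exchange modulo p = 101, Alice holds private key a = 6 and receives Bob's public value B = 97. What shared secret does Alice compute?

Shared key K = 97^6 mod 101.
97^1 ≡ 97 (mod 101)
97^2 = (97^1)^2 ≡ 97^2 = 9409 ≡ 16 (mod 101)
97^4 = (97^2)^2 ≡ 16^2 = 256 ≡ 54 (mod 101)
97^6 = 97^4 · 97^2 ≡ 54 · 16 ≡ 56 (mod 101).

56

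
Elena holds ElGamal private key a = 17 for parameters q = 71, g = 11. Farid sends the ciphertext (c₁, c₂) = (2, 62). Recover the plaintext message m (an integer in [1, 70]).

Shared mask s = c₁^a mod q = 2^17 mod 71.
2^1 ≡ 2 (mod 71)
2^2 = (2^1)^2 ≡ 2^2 = 4 ≡ 4 (mod 71)
2^4 = (2^2)^2 ≡ 4^2 = 16 ≡ 16 (mod 71)
2^8 = (2^4)^2 ≡ 16^2 = 256 ≡ 43 (mod 71)
2^16 = (2^8)^2 ≡ 43^2 = 1849 ≡ 3 (mod 71)
2^17 = 2^16 · 2^1 ≡ 3 · 2 ≡ 6 (mod 71).
So s = 6; s⁻¹ ≡ 12 (mod 71).
m = c₂ · s⁻¹ mod 71 = 62 · 12 mod 71 = 34.

34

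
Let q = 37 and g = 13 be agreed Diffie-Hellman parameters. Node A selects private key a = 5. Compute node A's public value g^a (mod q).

35

Public value = 13^5 (mod 37).
13^1 ≡ 13 (mod 37)
13^2 = (13^1)^2 ≡ 13^2 = 169 ≡ 21 (mod 37)
13^4 = (13^2)^2 ≡ 21^2 = 441 ≡ 34 (mod 37)
13^5 = 13^4 · 13^1 ≡ 34 · 13 ≡ 35 (mod 37).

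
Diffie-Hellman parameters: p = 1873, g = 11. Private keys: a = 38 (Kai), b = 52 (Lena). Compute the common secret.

Kai sends A = g^a mod p = 11^38 mod 1873.
11^1 ≡ 11 (mod 1873)
11^2 = (11^1)^2 ≡ 11^2 = 121 ≡ 121 (mod 1873)
11^4 = (11^2)^2 ≡ 121^2 = 14641 ≡ 1530 (mod 1873)
11^8 = (11^4)^2 ≡ 1530^2 = 2340900 ≡ 1523 (mod 1873)
11^16 = (11^8)^2 ≡ 1523^2 = 2319529 ≡ 755 (mod 1873)
11^32 = (11^16)^2 ≡ 755^2 = 570025 ≡ 633 (mod 1873)
11^38 = 11^32 · 11^4 · 11^2 ≡ 633 · 1530 · 121 ≡ 1172 (mod 1873).
So A = 1172. Lena then computes K = A^b mod p = 1172^52 mod 1873.
1172^1 ≡ 1172 (mod 1873)
1172^2 = (1172^1)^2 ≡ 1172^2 = 1373584 ≡ 675 (mod 1873)
1172^4 = (1172^2)^2 ≡ 675^2 = 455625 ≡ 486 (mod 1873)
1172^8 = (1172^4)^2 ≡ 486^2 = 236196 ≡ 198 (mod 1873)
1172^16 = (1172^8)^2 ≡ 198^2 = 39204 ≡ 1744 (mod 1873)
1172^32 = (1172^16)^2 ≡ 1744^2 = 3041536 ≡ 1657 (mod 1873)
1172^52 = 1172^32 · 1172^16 · 1172^4 ≡ 1657 · 1744 · 486 ≡ 114 (mod 1873).

114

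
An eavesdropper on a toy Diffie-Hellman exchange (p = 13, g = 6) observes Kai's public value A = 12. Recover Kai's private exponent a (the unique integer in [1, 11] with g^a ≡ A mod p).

Try successive powers of 6 modulo 13:
6^1 ≡ 6
6^2 ≡ 10
6^3 ≡ 8
6^4 ≡ 9
6^5 ≡ 2
6^6 ≡ 12
Found: a = 6.

6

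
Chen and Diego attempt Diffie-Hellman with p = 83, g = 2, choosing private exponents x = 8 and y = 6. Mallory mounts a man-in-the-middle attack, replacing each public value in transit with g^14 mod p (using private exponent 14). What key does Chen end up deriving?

40

Chen receives Mallory's public value M = 2^14 mod 83 instead of the honest one.
2^1 ≡ 2 (mod 83)
2^2 = (2^1)^2 ≡ 2^2 = 4 ≡ 4 (mod 83)
2^4 = (2^2)^2 ≡ 4^2 = 16 ≡ 16 (mod 83)
2^8 = (2^4)^2 ≡ 16^2 = 256 ≡ 7 (mod 83)
2^14 = 2^8 · 2^4 · 2^2 ≡ 7 · 16 · 4 ≡ 33 (mod 83).
So M = 33. Chen computes K = M^8 mod 83.
33^1 ≡ 33 (mod 83)
33^2 = (33^1)^2 ≡ 33^2 = 1089 ≡ 10 (mod 83)
33^4 = (33^2)^2 ≡ 10^2 = 100 ≡ 17 (mod 83)
33^8 = (33^4)^2 ≡ 17^2 = 289 ≡ 40 (mod 83)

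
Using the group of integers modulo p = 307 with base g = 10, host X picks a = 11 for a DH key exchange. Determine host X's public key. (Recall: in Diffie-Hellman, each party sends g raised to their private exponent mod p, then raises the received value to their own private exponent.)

7

Public value = 10^11 (mod 307).
10^1 ≡ 10 (mod 307)
10^2 = (10^1)^2 ≡ 10^2 = 100 ≡ 100 (mod 307)
10^4 = (10^2)^2 ≡ 100^2 = 10000 ≡ 176 (mod 307)
10^8 = (10^4)^2 ≡ 176^2 = 30976 ≡ 276 (mod 307)
10^11 = 10^8 · 10^2 · 10^1 ≡ 276 · 100 · 10 ≡ 7 (mod 307).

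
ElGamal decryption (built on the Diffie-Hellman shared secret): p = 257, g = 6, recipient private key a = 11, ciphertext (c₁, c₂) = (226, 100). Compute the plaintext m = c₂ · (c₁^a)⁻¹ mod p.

Shared mask s = c₁^a mod p = 226^11 mod 257.
226^1 ≡ 226 (mod 257)
226^2 = (226^1)^2 ≡ 226^2 = 51076 ≡ 190 (mod 257)
226^4 = (226^2)^2 ≡ 190^2 = 36100 ≡ 120 (mod 257)
226^8 = (226^4)^2 ≡ 120^2 = 14400 ≡ 8 (mod 257)
226^11 = 226^8 · 226^2 · 226^1 ≡ 8 · 190 · 226 ≡ 168 (mod 257).
So s = 168; s⁻¹ ≡ 231 (mod 257).
m = c₂ · s⁻¹ mod 257 = 100 · 231 mod 257 = 227.

227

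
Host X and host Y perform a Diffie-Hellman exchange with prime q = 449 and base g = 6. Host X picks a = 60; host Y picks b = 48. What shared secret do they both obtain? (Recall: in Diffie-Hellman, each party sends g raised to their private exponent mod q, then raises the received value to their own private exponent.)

359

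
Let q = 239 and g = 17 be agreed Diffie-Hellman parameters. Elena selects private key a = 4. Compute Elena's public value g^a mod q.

Public value = 17^4 mod 239.
17^1 ≡ 17 (mod 239)
17^2 = (17^1)^2 ≡ 17^2 = 289 ≡ 50 (mod 239)
17^4 = (17^2)^2 ≡ 50^2 = 2500 ≡ 110 (mod 239)

110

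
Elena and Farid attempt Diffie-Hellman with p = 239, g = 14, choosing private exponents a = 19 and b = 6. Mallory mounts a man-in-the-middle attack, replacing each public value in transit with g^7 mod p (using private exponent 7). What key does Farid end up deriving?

Farid receives Mallory's public value M = 14^7 mod 239 instead of the honest one.
14^1 ≡ 14 (mod 239)
14^2 = (14^1)^2 ≡ 14^2 = 196 ≡ 196 (mod 239)
14^4 = (14^2)^2 ≡ 196^2 = 38416 ≡ 176 (mod 239)
14^7 = 14^4 · 14^2 · 14^1 ≡ 176 · 196 · 14 ≡ 164 (mod 239).
So M = 164. Farid computes K = M^6 mod 239.
164^1 ≡ 164 (mod 239)
164^2 = (164^1)^2 ≡ 164^2 = 26896 ≡ 128 (mod 239)
164^4 = (164^2)^2 ≡ 128^2 = 16384 ≡ 132 (mod 239)
164^6 = 164^4 · 164^2 ≡ 132 · 128 ≡ 166 (mod 239).

166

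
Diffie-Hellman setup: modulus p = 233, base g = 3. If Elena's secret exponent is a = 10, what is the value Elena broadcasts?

100

Public value = 3^10 mod 233.
3^1 ≡ 3 (mod 233)
3^2 = (3^1)^2 ≡ 3^2 = 9 ≡ 9 (mod 233)
3^4 = (3^2)^2 ≡ 9^2 = 81 ≡ 81 (mod 233)
3^8 = (3^4)^2 ≡ 81^2 = 6561 ≡ 37 (mod 233)
3^10 = 3^8 · 3^2 ≡ 37 · 9 ≡ 100 (mod 233).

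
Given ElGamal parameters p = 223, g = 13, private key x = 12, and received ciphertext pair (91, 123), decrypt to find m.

12

Shared mask s = c₁^x mod p = 91^12 mod 223.
91^1 ≡ 91 (mod 223)
91^2 = (91^1)^2 ≡ 91^2 = 8281 ≡ 30 (mod 223)
91^4 = (91^2)^2 ≡ 30^2 = 900 ≡ 8 (mod 223)
91^8 = (91^4)^2 ≡ 8^2 = 64 ≡ 64 (mod 223)
91^12 = 91^8 · 91^4 ≡ 64 · 8 ≡ 66 (mod 223).
So s = 66; s⁻¹ ≡ 98 (mod 223).
m = c₂ · s⁻¹ mod 223 = 123 · 98 mod 223 = 12.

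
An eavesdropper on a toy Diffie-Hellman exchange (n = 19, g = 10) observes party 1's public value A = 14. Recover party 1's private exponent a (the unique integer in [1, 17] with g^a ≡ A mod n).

Try successive powers of 10 modulo 19:
10^1 ≡ 10
10^2 ≡ 5
10^3 ≡ 12
10^4 ≡ 6
10^5 ≡ 3
10^6 ≡ 11
10^7 ≡ 15
10^8 ≡ 17
10^9 ≡ 18
10^10 ≡ 9
10^11 ≡ 14
Found: a = 11.

11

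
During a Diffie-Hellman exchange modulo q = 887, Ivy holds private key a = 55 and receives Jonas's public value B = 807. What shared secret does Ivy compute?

482

Shared key K = 807^55 mod 887.
807^1 ≡ 807 (mod 887)
807^2 = (807^1)^2 ≡ 807^2 = 651249 ≡ 191 (mod 887)
807^4 = (807^2)^2 ≡ 191^2 = 36481 ≡ 114 (mod 887)
807^8 = (807^4)^2 ≡ 114^2 = 12996 ≡ 578 (mod 887)
807^16 = (807^8)^2 ≡ 578^2 = 334084 ≡ 572 (mod 887)
807^32 = (807^16)^2 ≡ 572^2 = 327184 ≡ 768 (mod 887)
807^55 = 807^32 · 807^16 · 807^4 · 807^2 · 807^1 ≡ 768 · 572 · 114 · 191 · 807 ≡ 482 (mod 887).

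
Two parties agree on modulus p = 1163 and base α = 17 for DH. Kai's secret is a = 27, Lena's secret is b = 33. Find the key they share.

Lena sends B = α^b mod p = 17^33 mod 1163.
17^1 ≡ 17 (mod 1163)
17^2 = (17^1)^2 ≡ 17^2 = 289 ≡ 289 (mod 1163)
17^4 = (17^2)^2 ≡ 289^2 = 83521 ≡ 948 (mod 1163)
17^8 = (17^4)^2 ≡ 948^2 = 898704 ≡ 868 (mod 1163)
17^16 = (17^8)^2 ≡ 868^2 = 753424 ≡ 963 (mod 1163)
17^32 = (17^16)^2 ≡ 963^2 = 927369 ≡ 458 (mod 1163)
17^33 = 17^32 · 17^1 ≡ 458 · 17 ≡ 808 (mod 1163).
So B = 808. Kai then computes K = B^a mod p = 808^27 mod 1163.
808^1 ≡ 808 (mod 1163)
808^2 = (808^1)^2 ≡ 808^2 = 652864 ≡ 421 (mod 1163)
808^4 = (808^2)^2 ≡ 421^2 = 177241 ≡ 465 (mod 1163)
808^8 = (808^4)^2 ≡ 465^2 = 216225 ≡ 1070 (mod 1163)
808^16 = (808^8)^2 ≡ 1070^2 = 1144900 ≡ 508 (mod 1163)
808^27 = 808^16 · 808^8 · 808^2 · 808^1 ≡ 508 · 1070 · 421 · 808 ≡ 1063 (mod 1163).

1063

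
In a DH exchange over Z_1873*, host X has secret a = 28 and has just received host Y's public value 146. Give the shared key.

Shared key K = 146^28 mod 1873.
146^1 ≡ 146 (mod 1873)
146^2 = (146^1)^2 ≡ 146^2 = 21316 ≡ 713 (mod 1873)
146^4 = (146^2)^2 ≡ 713^2 = 508369 ≡ 786 (mod 1873)
146^8 = (146^4)^2 ≡ 786^2 = 617796 ≡ 1579 (mod 1873)
146^16 = (146^8)^2 ≡ 1579^2 = 2493241 ≡ 278 (mod 1873)
146^28 = 146^16 · 146^8 · 146^4 ≡ 278 · 1579 · 786 ≡ 675 (mod 1873).

675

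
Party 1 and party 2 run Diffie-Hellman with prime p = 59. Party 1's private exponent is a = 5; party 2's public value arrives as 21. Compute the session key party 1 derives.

Shared key K = 21^5 mod 59.
21^1 ≡ 21 (mod 59)
21^2 = (21^1)^2 ≡ 21^2 = 441 ≡ 28 (mod 59)
21^4 = (21^2)^2 ≡ 28^2 = 784 ≡ 17 (mod 59)
21^5 = 21^4 · 21^1 ≡ 17 · 21 ≡ 3 (mod 59).

3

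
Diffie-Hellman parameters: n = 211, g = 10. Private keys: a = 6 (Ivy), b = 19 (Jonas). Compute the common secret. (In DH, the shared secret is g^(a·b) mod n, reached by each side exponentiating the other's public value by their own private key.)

107

Ivy sends A = g^a mod n = 10^6 mod 211.
10^1 ≡ 10 (mod 211)
10^2 = (10^1)^2 ≡ 10^2 = 100 ≡ 100 (mod 211)
10^4 = (10^2)^2 ≡ 100^2 = 10000 ≡ 83 (mod 211)
10^6 = 10^4 · 10^2 ≡ 83 · 100 ≡ 71 (mod 211).
So A = 71. Jonas then computes K = A^b mod n = 71^19 mod 211.
71^1 ≡ 71 (mod 211)
71^2 = (71^1)^2 ≡ 71^2 = 5041 ≡ 188 (mod 211)
71^4 = (71^2)^2 ≡ 188^2 = 35344 ≡ 107 (mod 211)
71^8 = (71^4)^2 ≡ 107^2 = 11449 ≡ 55 (mod 211)
71^16 = (71^8)^2 ≡ 55^2 = 3025 ≡ 71 (mod 211)
71^19 = 71^16 · 71^2 · 71^1 ≡ 71 · 188 · 71 ≡ 107 (mod 211).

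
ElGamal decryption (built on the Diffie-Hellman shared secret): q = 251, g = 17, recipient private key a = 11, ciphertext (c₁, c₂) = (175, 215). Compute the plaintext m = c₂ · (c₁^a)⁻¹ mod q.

Shared mask s = c₁^a mod q = 175^11 mod 251.
175^1 ≡ 175 (mod 251)
175^2 = (175^1)^2 ≡ 175^2 = 30625 ≡ 3 (mod 251)
175^4 = (175^2)^2 ≡ 3^2 = 9 ≡ 9 (mod 251)
175^8 = (175^4)^2 ≡ 9^2 = 81 ≡ 81 (mod 251)
175^11 = 175^8 · 175^2 · 175^1 ≡ 81 · 3 · 175 ≡ 106 (mod 251).
So s = 106; s⁻¹ ≡ 45 (mod 251).
m = c₂ · s⁻¹ mod 251 = 215 · 45 mod 251 = 137.

137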